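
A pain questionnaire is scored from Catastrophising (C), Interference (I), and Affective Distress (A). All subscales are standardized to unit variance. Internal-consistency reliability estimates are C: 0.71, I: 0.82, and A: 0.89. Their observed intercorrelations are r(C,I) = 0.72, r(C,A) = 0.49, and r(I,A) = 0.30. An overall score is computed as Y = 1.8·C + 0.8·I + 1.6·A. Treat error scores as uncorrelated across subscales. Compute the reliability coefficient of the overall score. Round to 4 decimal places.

0.8896

Var(Y) = 1.8² + 0.8² + 1.6² + 2·[1.44·0.72 + 2.88·0.49 + 1.28·0.30] = 6.44 + 5.664 = 12.104.
Because errors are independent across components, Cov(Tᵢ,Tⱼ) = Cov(Xᵢ,Xⱼ); the off-diagonal part of the true-score variance is the same as above.
True-score variance = [1.8²·0.71 + 0.8²·0.82 + 1.6²·0.89] + 5.664 = 5.1036 + 5.664 = 10.7676.
Reliability = 10.7676 / 12.104 = 0.8896.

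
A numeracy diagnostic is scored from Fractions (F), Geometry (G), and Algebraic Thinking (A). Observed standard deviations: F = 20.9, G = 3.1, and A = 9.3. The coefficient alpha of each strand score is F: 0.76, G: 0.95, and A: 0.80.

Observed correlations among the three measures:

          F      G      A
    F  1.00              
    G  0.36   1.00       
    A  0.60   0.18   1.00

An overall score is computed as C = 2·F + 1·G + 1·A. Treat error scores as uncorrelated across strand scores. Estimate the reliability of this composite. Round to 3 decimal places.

Var(C) = 2²·20.9² + 3.1² + 9.3² + 2·[2·20.9·3.1·0.36 + 2·20.9·9.3·0.60 + 3.1·9.3·0.18] = 1843.34 + 570.164 = 2413.5.
Because errors are independent across components, Cov(Tᵢ,Tⱼ) = Cov(Xᵢ,Xⱼ); the off-diagonal part of the true-score variance is the same as above.
True-score variance = [2²·20.9²·0.76 + 3.1²·0.95 + 9.3²·0.80] + 570.164 = 1406.22 + 570.164 = 1976.39.
Reliability = 1976.39 / 2413.5 = 0.819.

0.819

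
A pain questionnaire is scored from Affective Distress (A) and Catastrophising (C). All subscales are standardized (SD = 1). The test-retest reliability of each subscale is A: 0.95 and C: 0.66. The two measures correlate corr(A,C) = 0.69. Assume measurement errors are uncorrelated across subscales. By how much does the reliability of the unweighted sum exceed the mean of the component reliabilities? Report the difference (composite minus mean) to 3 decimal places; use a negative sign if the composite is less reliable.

0.080

Var(sum) = 2 + 1.38 = 3.38; true-score variance = 1.61 + 1.38 = 2.99; composite reliability = 0.8846.
Mean component reliability = 0.8050.
Difference = 0.8846 − 0.8050 = 0.080.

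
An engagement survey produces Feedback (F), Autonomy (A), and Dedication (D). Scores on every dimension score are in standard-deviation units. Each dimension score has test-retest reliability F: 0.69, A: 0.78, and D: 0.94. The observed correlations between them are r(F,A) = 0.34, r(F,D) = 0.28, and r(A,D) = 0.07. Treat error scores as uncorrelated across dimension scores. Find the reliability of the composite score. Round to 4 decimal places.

0.8653

Var(F+A+D) = 3 + 2·[0.34 + 0.28 + 0.07] = 3 + 1.38 = 4.38.
With uncorrelated errors the cross-covariances are all true-score covariance, so they carry over unchanged; only the diagonal terms shrink to ρᵢσᵢ².
True-score variance = [0.69 + 0.78 + 0.94] + 1.38 = 2.41 + 1.38 = 3.79.
Reliability = 3.79 / 4.38 = 0.8653.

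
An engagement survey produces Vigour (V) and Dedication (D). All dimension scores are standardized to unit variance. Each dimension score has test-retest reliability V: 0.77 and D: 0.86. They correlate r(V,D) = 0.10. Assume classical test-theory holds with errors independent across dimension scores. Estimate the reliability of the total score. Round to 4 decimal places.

Var(V+D) = 2 + 2·[0.10] = 2 + 0.2 = 2.2.
Under uncorrelated errors the observed covariances equal the true-score covariances, so only the own-variance terms attenuate.
True-score variance = [0.77 + 0.86] + 0.2 = 1.63 + 0.2 = 1.83.
Reliability = 1.83 / 2.2 = 0.8318.

0.8318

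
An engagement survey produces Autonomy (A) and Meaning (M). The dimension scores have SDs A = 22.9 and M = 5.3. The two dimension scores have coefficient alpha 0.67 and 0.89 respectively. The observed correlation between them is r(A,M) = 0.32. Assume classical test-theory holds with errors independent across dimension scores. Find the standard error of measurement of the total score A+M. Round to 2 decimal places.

Var(total) = 552.5 + 77.6768 = 630.177.
True-score variance = 376.355 + 77.6768 = 454.032, so reliability = 0.7205.
Error variance = 630.177 − 454.032 = 176.145; SEM = √176.145 = 13.27.

13.27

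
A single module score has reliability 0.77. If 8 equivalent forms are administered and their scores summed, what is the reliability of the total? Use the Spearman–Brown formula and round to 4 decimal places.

ρ_k = kρ / (1 + (k−1)ρ) = 8·0.77 / (1 + 7·0.77) = 6.160 / 6.390 = 0.9640.

0.9640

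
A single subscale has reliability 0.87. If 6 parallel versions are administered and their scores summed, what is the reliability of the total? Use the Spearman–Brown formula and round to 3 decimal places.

0.976

ρ_k = kρ / (1 + (k−1)ρ) = 6·0.87 / (1 + 5·0.87) = 5.220 / 5.350 = 0.976.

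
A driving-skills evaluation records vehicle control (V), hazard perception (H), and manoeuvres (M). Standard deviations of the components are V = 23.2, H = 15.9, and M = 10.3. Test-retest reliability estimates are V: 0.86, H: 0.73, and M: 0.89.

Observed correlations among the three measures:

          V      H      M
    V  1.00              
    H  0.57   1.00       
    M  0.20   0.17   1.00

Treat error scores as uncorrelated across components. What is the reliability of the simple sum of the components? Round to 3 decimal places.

0.894

Var(V+H+M) = 23.2² + 15.9² + 10.3² + 2·[23.2·15.9·0.57 + 23.2·10.3·0.20 + 15.9·10.3·0.17] = 897.14 + 571.789 = 1468.93.
Under uncorrelated errors the observed covariances equal the true-score covariances, so only the own-variance terms attenuate.
True-score variance = [23.2²·0.86 + 15.9²·0.73 + 10.3²·0.89] + 571.789 = 741.858 + 571.789 = 1313.65.
Reliability = 1313.65 / 1468.93 = 0.894.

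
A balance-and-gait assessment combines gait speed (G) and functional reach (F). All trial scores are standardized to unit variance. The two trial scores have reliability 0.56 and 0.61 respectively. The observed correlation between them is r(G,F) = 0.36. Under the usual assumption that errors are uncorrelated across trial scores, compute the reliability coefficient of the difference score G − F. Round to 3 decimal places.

0.352

Var(G−F) = 1 + 1 − 2·0.36 = 2 − 0.72 = 1.28.
With uncorrelated errors the cross-covariances are all true-score covariance, so they carry over unchanged; only the diagonal terms shrink to ρᵢσᵢ².
True-score variance = [0.56 + 0.61] − 0.72 = 1.17 − 0.72 = 0.45.
Reliability = 0.45 / 1.28 = 0.352.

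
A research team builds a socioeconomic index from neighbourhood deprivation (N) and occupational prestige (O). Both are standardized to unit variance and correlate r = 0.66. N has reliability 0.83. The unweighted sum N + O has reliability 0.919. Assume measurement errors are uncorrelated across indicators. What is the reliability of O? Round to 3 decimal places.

0.901

Var(N+O) = 2 + 2·0.66 = 3.320.
True-score variance = ρ_N + ρ_O + 2·0.66, so 0.919 = (0.83 + ρ_O + 1.32) / 3.320.
ρ_O = 0.919·3.320 − 0.83 − 1.32 = 0.901.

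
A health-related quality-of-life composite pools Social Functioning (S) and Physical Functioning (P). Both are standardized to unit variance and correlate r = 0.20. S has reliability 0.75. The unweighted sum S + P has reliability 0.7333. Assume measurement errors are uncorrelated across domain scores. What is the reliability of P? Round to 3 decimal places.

0.610

Var(S+P) = 2 + 2·0.20 = 2.400.
True-score variance = ρ_S + ρ_P + 2·0.20, so 0.7333 = (0.75 + ρ_P + 0.40) / 2.400.
ρ_P = 0.7333·2.400 − 0.75 − 0.40 = 0.610.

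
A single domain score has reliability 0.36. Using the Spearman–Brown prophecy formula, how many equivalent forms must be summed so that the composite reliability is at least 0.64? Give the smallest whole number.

4

k ≥ ρ*(1−ρ₁)/(ρ₁(1−ρ*)) = 0.64·0.64 / (0.36·0.36) = 3.160.
Smallest integer k = 4.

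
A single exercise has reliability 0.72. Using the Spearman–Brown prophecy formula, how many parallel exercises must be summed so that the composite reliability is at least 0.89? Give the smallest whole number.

4

k ≥ ρ*(1−ρ₁)/(ρ₁(1−ρ*)) = 0.89·0.28 / (0.72·0.11) = 3.146.
Smallest integer k = 4.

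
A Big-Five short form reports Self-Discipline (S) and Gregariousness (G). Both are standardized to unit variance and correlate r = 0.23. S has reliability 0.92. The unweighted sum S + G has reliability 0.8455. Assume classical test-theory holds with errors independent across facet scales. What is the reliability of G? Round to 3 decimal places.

Var(S+G) = 2 + 2·0.23 = 2.460.
True-score variance = ρ_S + ρ_G + 2·0.23, so 0.8455 = (0.92 + ρ_G + 0.46) / 2.460.
ρ_G = 0.8455·2.460 − 0.92 − 0.46 = 0.700.

0.700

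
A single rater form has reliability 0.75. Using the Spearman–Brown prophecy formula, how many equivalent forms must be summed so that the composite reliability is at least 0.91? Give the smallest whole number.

4

k ≥ ρ*(1−ρ₁)/(ρ₁(1−ρ*)) = 0.91·0.25 / (0.75·0.09) = 3.370.
Smallest integer k = 4.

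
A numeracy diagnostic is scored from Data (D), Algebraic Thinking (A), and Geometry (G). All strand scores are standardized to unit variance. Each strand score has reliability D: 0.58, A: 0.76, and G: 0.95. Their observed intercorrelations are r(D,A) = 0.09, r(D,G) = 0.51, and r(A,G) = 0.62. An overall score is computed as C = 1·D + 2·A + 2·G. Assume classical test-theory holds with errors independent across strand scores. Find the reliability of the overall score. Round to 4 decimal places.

Var(C) = 1 + 2² + 2² + 2·[2·0.09 + 2·0.51 + 4·0.62] = 9 + 7.36 = 16.36.
Under uncorrelated errors the observed covariances equal the true-score covariances, so only the own-variance terms attenuate.
True-score variance = [0.58 + 2²·0.76 + 2²·0.95] + 7.36 = 7.42 + 7.36 = 14.78.
Reliability = 14.78 / 16.36 = 0.9034.

0.9034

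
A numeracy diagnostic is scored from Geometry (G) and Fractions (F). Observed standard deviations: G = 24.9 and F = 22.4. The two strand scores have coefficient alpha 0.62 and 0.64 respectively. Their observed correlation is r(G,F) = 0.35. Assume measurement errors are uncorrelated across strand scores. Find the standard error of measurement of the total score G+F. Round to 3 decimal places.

Var(total) = 1121.77 + 390.432 = 1512.2.
True-score variance = 705.533 + 390.432 = 1095.96, so reliability = 0.7247.
Error variance = 1512.2 − 1095.96 = 416.237; SEM = √416.237 = 20.402.

20.402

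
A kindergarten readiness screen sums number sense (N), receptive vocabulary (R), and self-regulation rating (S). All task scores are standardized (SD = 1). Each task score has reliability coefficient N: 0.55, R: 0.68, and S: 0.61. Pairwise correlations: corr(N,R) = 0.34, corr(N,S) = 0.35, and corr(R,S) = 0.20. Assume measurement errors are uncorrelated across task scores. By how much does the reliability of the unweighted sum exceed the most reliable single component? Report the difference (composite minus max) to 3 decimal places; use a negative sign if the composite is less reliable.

Var(sum) = 3 + 1.78 = 4.78; true-score variance = 1.84 + 1.78 = 3.62; composite reliability = 0.7573.
Max component reliability = 0.6800.
Difference = 0.7573 − 0.6800 = 0.077.

0.077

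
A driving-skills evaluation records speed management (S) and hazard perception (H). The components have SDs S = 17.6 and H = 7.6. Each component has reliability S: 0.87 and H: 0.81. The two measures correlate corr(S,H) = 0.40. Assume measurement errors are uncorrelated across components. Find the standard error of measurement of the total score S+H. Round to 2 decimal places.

7.16

Var(total) = 367.52 + 107.008 = 474.528.
True-score variance = 316.277 + 107.008 = 423.285, so reliability = 0.8920.
Error variance = 474.528 − 423.285 = 51.2432; SEM = √51.2432 = 7.16.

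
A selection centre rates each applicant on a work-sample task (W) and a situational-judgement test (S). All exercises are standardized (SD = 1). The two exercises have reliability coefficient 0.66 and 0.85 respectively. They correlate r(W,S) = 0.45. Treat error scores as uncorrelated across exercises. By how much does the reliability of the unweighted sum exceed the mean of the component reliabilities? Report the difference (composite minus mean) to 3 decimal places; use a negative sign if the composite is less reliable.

Var(sum) = 2 + 0.9 = 2.9; true-score variance = 1.51 + 0.9 = 2.41; composite reliability = 0.8310.
Mean component reliability = 0.7550.
Difference = 0.8310 − 0.7550 = 0.076.

0.076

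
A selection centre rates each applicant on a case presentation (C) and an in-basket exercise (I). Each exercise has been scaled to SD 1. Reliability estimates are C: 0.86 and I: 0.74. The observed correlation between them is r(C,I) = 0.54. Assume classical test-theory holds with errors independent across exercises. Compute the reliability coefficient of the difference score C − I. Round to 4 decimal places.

0.5652

Var(C−I) = 1 + 1 − 2·0.54 = 2 − 1.08 = 0.92.
Because errors are independent across components, Cov(Tᵢ,Tⱼ) = Cov(Xᵢ,Xⱼ); the off-diagonal part of the true-score variance is the same as above.
True-score variance = [0.86 + 0.74] − 1.08 = 1.6 − 1.08 = 0.52.
Reliability = 0.52 / 0.92 = 0.5652.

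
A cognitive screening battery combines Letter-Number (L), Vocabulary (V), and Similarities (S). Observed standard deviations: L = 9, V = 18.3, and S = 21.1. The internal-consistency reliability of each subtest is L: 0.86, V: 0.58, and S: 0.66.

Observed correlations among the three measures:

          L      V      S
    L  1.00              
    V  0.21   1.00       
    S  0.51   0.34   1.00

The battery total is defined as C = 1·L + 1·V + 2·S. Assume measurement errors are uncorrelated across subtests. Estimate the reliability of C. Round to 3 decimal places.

Var(C) = 9² + 18.3² + 2²·21.1² + 2·[9·18.3·0.21 + 2·9·21.1·0.51 + 2·18.3·21.1·0.34] = 2196.73 + 981.707 = 3178.44.
Because errors are independent across components, Cov(Tᵢ,Tⱼ) = Cov(Xᵢ,Xⱼ); the off-diagonal part of the true-score variance is the same as above.
True-score variance = [9²·0.86 + 18.3²·0.58 + 2²·21.1²·0.66] + 981.707 = 1439.25 + 981.707 = 2420.96.
Reliability = 2420.96 / 3178.44 = 0.762.

0.762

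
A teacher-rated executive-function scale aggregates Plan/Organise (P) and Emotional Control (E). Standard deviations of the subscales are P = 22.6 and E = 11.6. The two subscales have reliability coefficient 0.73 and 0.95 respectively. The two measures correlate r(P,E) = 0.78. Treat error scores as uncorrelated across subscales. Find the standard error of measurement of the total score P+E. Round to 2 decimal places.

12.03

Var(total) = 645.32 + 408.97 = 1054.29.
True-score variance = 500.687 + 408.97 = 909.656, so reliability = 0.8628.
Error variance = 1054.29 − 909.656 = 144.633; SEM = √144.633 = 12.03.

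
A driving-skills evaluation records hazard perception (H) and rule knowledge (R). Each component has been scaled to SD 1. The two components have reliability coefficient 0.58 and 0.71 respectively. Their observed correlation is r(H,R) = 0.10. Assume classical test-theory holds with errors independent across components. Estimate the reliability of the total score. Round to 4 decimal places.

0.6773

Var(H+R) = 2 + 2·[0.10] = 2 + 0.2 = 2.2.
With uncorrelated errors the cross-covariances are all true-score covariance, so they carry over unchanged; only the diagonal terms shrink to ρᵢσᵢ².
True-score variance = [0.58 + 0.71] + 0.2 = 1.29 + 0.2 = 1.49.
Reliability = 1.49 / 2.2 = 0.6773.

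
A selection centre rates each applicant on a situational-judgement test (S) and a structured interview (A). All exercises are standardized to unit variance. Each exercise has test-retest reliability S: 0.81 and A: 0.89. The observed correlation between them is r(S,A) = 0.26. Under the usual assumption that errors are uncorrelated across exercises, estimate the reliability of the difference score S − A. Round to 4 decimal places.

0.7973

Var(S−A) = 1 + 1 − 2·0.26 = 2 − 0.52 = 1.48.
Under uncorrelated errors the observed covariances equal the true-score covariances, so only the own-variance terms attenuate.
True-score variance = [0.81 + 0.89] − 0.52 = 1.7 − 0.52 = 1.18.
Reliability = 1.18 / 1.48 = 0.7973.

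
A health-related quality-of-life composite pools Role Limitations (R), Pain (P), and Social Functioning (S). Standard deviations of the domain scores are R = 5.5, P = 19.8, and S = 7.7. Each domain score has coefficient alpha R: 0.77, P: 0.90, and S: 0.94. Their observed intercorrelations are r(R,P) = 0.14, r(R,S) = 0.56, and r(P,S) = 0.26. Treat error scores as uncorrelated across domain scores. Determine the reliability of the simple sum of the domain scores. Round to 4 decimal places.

0.9222

Var(R+P+S) = 5.5² + 19.8² + 7.7² + 2·[5.5·19.8·0.14 + 5.5·7.7·0.56 + 19.8·7.7·0.26] = 481.58 + 157.203 = 638.783.
With uncorrelated errors the cross-covariances are all true-score covariance, so they carry over unchanged; only the diagonal terms shrink to ρᵢσᵢ².
True-score variance = [5.5²·0.77 + 19.8²·0.90 + 7.7²·0.94] + 157.203 = 431.861 + 157.203 = 589.064.
Reliability = 589.064 / 638.783 = 0.9222.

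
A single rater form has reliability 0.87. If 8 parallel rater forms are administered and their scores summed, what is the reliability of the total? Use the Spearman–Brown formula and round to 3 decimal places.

ρ_k = kρ / (1 + (k−1)ρ) = 8·0.87 / (1 + 7·0.87) = 6.960 / 7.090 = 0.982.

0.982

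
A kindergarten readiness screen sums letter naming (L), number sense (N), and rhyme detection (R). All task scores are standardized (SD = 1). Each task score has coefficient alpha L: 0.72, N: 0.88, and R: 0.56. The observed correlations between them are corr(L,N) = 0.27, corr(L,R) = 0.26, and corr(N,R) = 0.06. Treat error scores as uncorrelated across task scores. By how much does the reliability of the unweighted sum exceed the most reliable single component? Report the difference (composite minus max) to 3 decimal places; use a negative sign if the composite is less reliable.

-0.081

Var(sum) = 3 + 1.18 = 4.18; true-score variance = 2.16 + 1.18 = 3.34; composite reliability = 0.7990.
Max component reliability = 0.8800.
Difference = 0.7990 − 0.8800 = -0.081.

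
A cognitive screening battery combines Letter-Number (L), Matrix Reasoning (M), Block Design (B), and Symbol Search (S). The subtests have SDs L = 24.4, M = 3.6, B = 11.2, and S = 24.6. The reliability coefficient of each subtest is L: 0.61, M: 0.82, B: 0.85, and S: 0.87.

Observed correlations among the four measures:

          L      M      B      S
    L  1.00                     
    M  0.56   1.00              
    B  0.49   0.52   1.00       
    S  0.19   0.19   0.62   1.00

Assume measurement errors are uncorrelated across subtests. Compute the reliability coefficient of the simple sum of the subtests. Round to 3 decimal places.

0.859

Var(L+M+B+S) = 24.4² + 3.6² + 11.2² + 24.6² + 2·[24.4·3.6·0.56 + 24.4·11.2·0.49 + 24.4·24.6·0.19 + 3.6·11.2·0.52 + 3.6·24.6·0.19 + 11.2·24.6·0.62] = 1338.92 + 1011.52 = 2350.44.
Under uncorrelated errors the observed covariances equal the true-score covariances, so only the own-variance terms attenuate.
True-score variance = [24.4²·0.61 + 3.6²·0.82 + 11.2²·0.85 + 24.6²·0.87] + 1011.52 = 1006.91 + 1011.52 = 2018.43.
Reliability = 2018.43 / 2350.44 = 0.859.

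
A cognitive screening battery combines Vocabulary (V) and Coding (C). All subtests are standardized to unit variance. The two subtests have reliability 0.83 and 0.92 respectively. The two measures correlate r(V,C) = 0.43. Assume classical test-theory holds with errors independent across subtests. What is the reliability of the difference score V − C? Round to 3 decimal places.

0.781

Var(V−C) = 1 + 1 − 2·0.43 = 2 − 0.86 = 1.14.
Under uncorrelated errors the observed covariances equal the true-score covariances, so only the own-variance terms attenuate.
True-score variance = [0.83 + 0.92] − 0.86 = 1.75 − 0.86 = 0.89.
Reliability = 0.89 / 1.14 = 0.781.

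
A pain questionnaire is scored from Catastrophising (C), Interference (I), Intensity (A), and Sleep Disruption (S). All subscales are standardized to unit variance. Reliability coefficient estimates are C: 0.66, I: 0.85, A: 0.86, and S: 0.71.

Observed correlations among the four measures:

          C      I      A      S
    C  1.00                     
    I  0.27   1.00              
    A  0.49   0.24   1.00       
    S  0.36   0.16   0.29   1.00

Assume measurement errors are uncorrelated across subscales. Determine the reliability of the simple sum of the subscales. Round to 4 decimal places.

Var(C+I+A+S) = 4 + 2·[0.27 + 0.49 + 0.36 + 0.24 + 0.16 + 0.29] = 4 + 3.62 = 7.62.
Because errors are independent across components, Cov(Tᵢ,Tⱼ) = Cov(Xᵢ,Xⱼ); the off-diagonal part of the true-score variance is the same as above.
True-score variance = [0.66 + 0.85 + 0.86 + 0.71] + 3.62 = 3.08 + 3.62 = 6.7.
Reliability = 6.7 / 7.62 = 0.8793.

0.8793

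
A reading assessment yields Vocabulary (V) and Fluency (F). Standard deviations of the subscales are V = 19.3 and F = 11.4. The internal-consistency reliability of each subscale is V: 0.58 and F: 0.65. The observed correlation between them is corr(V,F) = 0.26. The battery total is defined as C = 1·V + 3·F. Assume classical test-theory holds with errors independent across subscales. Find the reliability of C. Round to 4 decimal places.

0.6999

Var(C) = 19.3² + 3²·11.4² + 2·[3·19.3·11.4·0.26] = 1542.13 + 343.231 = 1885.36.
Because errors are independent across components, Cov(Tᵢ,Tⱼ) = Cov(Xᵢ,Xⱼ); the off-diagonal part of the true-score variance is the same as above.
True-score variance = [19.3²·0.58 + 3²·11.4²·0.65] + 343.231 = 976.31 + 343.231 = 1319.54.
Reliability = 1319.54 / 1885.36 = 0.6999.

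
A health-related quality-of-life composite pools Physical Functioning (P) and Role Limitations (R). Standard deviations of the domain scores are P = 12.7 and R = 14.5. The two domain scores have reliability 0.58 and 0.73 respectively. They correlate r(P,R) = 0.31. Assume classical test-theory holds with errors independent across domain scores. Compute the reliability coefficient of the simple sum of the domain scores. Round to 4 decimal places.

Var(P+R) = 12.7² + 14.5² + 2·[12.7·14.5·0.31] = 371.54 + 114.173 = 485.713.
With uncorrelated errors the cross-covariances are all true-score covariance, so they carry over unchanged; only the diagonal terms shrink to ρᵢσᵢ².
True-score variance = [12.7²·0.58 + 14.5²·0.73] + 114.173 = 247.031 + 114.173 = 361.204.
Reliability = 361.204 / 485.713 = 0.7437.

0.7437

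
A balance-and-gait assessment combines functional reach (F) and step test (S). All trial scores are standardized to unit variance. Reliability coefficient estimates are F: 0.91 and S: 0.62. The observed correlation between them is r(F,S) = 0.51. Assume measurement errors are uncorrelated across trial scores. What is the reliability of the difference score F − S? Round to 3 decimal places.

0.520

Var(F−S) = 1 + 1 − 2·0.51 = 2 − 1.02 = 0.98.
Under uncorrelated errors the observed covariances equal the true-score covariances, so only the own-variance terms attenuate.
True-score variance = [0.91 + 0.62] − 1.02 = 1.53 − 1.02 = 0.51.
Reliability = 0.51 / 0.98 = 0.520.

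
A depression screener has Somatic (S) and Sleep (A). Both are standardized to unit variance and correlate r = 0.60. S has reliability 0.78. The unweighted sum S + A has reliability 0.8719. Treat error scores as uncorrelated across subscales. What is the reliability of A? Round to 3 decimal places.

0.810

Var(S+A) = 2 + 2·0.60 = 3.200.
True-score variance = ρ_S + ρ_A + 2·0.60, so 0.8719 = (0.78 + ρ_A + 1.20) / 3.200.
ρ_A = 0.8719·3.200 − 0.78 − 1.20 = 0.810.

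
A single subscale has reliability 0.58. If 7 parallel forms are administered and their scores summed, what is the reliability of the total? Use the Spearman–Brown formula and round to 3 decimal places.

0.906

ρ_k = kρ / (1 + (k−1)ρ) = 7·0.58 / (1 + 6·0.58) = 4.060 / 4.480 = 0.906.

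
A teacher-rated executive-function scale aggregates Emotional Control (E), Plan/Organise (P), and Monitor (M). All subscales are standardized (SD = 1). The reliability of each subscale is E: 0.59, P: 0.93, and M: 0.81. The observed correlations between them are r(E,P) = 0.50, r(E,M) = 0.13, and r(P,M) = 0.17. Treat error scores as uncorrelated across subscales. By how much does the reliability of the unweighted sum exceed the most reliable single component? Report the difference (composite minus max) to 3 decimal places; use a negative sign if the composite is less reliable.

-0.076

Var(sum) = 3 + 1.6 = 4.6; true-score variance = 2.33 + 1.6 = 3.93; composite reliability = 0.8543.
Max component reliability = 0.9300.
Difference = 0.8543 − 0.9300 = -0.076.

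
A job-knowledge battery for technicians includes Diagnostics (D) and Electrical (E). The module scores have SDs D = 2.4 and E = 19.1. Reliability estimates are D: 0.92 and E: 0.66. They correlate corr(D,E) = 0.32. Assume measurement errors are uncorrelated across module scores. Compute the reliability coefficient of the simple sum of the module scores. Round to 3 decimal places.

0.689

Var(D+E) = 2.4² + 19.1² + 2·[2.4·19.1·0.32] = 370.57 + 29.3376 = 399.908.
Because errors are independent across components, Cov(Tᵢ,Tⱼ) = Cov(Xᵢ,Xⱼ); the off-diagonal part of the true-score variance is the same as above.
True-score variance = [2.4²·0.92 + 19.1²·0.66] + 29.3376 = 246.074 + 29.3376 = 275.411.
Reliability = 275.411 / 399.908 = 0.689.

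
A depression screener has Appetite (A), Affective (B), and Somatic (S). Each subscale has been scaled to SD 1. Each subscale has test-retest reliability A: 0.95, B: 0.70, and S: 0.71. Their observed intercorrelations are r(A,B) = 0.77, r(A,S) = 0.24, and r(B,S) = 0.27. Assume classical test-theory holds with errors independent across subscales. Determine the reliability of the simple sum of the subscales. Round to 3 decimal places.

Var(A+B+S) = 3 + 2·[0.77 + 0.24 + 0.27] = 3 + 2.56 = 5.56.
Under uncorrelated errors the observed covariances equal the true-score covariances, so only the own-variance terms attenuate.
True-score variance = [0.95 + 0.70 + 0.71] + 2.56 = 2.36 + 2.56 = 4.92.
Reliability = 4.92 / 5.56 = 0.885.

0.885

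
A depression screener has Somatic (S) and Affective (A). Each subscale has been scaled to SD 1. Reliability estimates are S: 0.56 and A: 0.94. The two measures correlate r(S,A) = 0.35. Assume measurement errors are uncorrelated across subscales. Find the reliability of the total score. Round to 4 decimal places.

0.8148

Var(S+A) = 2 + 2·[0.35] = 2 + 0.7 = 2.7.
Because errors are independent across components, Cov(Tᵢ,Tⱼ) = Cov(Xᵢ,Xⱼ); the off-diagonal part of the true-score variance is the same as above.
True-score variance = [0.56 + 0.94] + 0.7 = 1.5 + 0.7 = 2.2.
Reliability = 2.2 / 2.7 = 0.8148.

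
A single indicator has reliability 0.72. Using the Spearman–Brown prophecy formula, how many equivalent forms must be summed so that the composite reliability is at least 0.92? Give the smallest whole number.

5

k ≥ ρ*(1−ρ₁)/(ρ₁(1−ρ*)) = 0.92·0.28 / (0.72·0.08) = 4.472.
Smallest integer k = 5.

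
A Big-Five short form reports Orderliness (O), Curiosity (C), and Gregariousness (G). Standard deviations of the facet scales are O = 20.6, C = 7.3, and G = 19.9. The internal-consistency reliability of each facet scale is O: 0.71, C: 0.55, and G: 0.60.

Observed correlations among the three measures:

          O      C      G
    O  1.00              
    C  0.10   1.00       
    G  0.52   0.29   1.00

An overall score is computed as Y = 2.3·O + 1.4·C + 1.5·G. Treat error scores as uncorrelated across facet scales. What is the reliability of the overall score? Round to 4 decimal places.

0.7885

Var(Y) = 2.3²·20.6² + 1.4²·7.3² + 1.5²·19.9² + 2·[3.22·20.6·7.3·0.10 + 3.45·20.6·19.9·0.52 + 2.1·7.3·19.9·0.29] = 3240.34 + 1744.65 = 4984.98.
With uncorrelated errors the cross-covariances are all true-score covariance, so they carry over unchanged; only the diagonal terms shrink to ρᵢσᵢ².
True-score variance = [2.3²·20.6²·0.71 + 1.4²·7.3²·0.55 + 1.5²·19.9²·0.60] + 1744.65 = 2185.91 + 1744.65 = 3930.56.
Reliability = 3930.56 / 4984.98 = 0.7885.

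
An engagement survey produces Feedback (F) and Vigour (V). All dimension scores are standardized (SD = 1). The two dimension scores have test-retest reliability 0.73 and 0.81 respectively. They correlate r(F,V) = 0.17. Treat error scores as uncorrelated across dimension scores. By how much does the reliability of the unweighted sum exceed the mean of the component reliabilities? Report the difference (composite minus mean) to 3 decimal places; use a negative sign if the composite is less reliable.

Var(sum) = 2 + 0.34 = 2.34; true-score variance = 1.54 + 0.34 = 1.88; composite reliability = 0.8034.
Mean component reliability = 0.7700.
Difference = 0.8034 − 0.7700 = 0.033.

0.033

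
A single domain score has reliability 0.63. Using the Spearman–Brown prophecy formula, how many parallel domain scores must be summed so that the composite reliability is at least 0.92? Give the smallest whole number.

k ≥ ρ*(1−ρ₁)/(ρ₁(1−ρ*)) = 0.92·0.37 / (0.63·0.08) = 6.754.
Smallest integer k = 7.

7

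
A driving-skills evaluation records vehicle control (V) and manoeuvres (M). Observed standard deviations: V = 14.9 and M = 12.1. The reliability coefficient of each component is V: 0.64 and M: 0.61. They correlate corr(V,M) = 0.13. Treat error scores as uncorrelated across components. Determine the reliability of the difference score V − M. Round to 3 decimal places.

Var(V−M) = 14.9² + 12.1² − 2·14.9·12.1·0.13 = 368.42 − 46.8754 = 321.545.
Under uncorrelated errors the observed covariances equal the true-score covariances, so only the own-variance terms attenuate.
True-score variance = [14.9²·0.64 + 12.1²·0.61] − 46.8754 = 231.397 − 46.8754 = 184.521.
Reliability = 184.521 / 321.545 = 0.574.

0.574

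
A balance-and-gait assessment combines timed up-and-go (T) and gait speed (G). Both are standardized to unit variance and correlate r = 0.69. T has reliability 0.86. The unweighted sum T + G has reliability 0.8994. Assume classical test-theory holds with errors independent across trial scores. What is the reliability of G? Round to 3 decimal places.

0.800

Var(T+G) = 2 + 2·0.69 = 3.380.
True-score variance = ρ_T + ρ_G + 2·0.69, so 0.8994 = (0.86 + ρ_G + 1.38) / 3.380.
ρ_G = 0.8994·3.380 − 0.86 − 1.38 = 0.800.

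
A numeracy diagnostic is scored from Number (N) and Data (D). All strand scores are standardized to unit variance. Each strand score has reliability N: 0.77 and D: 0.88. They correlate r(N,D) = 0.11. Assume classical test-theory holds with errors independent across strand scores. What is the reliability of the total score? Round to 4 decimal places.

Var(N+D) = 2 + 2·[0.11] = 2 + 0.22 = 2.22.
Because errors are independent across components, Cov(Tᵢ,Tⱼ) = Cov(Xᵢ,Xⱼ); the off-diagonal part of the true-score variance is the same as above.
True-score variance = [0.77 + 0.88] + 0.22 = 1.65 + 0.22 = 1.87.
Reliability = 1.87 / 2.22 = 0.8423.

0.8423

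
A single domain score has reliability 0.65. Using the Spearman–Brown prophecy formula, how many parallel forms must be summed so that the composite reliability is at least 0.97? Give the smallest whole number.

18

k ≥ ρ*(1−ρ₁)/(ρ₁(1−ρ*)) = 0.97·0.35 / (0.65·0.03) = 17.410.
Smallest integer k = 18.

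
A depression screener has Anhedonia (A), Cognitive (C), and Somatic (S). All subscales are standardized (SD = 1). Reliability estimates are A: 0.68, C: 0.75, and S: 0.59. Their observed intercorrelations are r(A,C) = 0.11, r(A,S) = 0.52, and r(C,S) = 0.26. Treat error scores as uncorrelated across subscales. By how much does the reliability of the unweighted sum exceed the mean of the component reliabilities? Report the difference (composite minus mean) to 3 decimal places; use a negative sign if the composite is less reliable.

Var(sum) = 3 + 1.78 = 4.78; true-score variance = 2.02 + 1.78 = 3.8; composite reliability = 0.7950.
Mean component reliability = 0.6733.
Difference = 0.7950 − 0.6733 = 0.122.

0.122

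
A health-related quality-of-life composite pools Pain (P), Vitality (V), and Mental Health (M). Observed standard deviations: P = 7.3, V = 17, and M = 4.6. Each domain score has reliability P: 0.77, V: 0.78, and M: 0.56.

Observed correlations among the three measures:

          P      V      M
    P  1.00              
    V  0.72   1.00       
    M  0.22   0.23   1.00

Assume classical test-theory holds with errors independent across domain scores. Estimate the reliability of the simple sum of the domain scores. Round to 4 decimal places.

Var(P+V+M) = 7.3² + 17² + 4.6² + 2·[7.3·17·0.72 + 7.3·4.6·0.22 + 17·4.6·0.23] = 363.45 + 229.451 = 592.901.
Because errors are independent across components, Cov(Tᵢ,Tⱼ) = Cov(Xᵢ,Xⱼ); the off-diagonal part of the true-score variance is the same as above.
True-score variance = [7.3²·0.77 + 17²·0.78 + 4.6²·0.56] + 229.451 = 278.303 + 229.451 = 507.754.
Reliability = 507.754 / 592.901 = 0.8564.

0.8564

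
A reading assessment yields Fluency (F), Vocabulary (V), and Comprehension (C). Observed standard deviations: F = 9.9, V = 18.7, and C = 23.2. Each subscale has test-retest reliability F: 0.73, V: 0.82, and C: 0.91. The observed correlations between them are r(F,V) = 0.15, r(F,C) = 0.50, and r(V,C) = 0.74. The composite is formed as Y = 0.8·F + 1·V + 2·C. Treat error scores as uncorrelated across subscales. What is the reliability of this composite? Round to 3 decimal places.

0.936

Var(Y) = 0.8²·9.9² + 18.7² + 2²·23.2² + 2·[0.8·9.9·18.7·0.15 + 1.6·9.9·23.2·0.50 + 2·18.7·23.2·0.74] = 2565.38 + 1696.09 = 4261.46.
Under uncorrelated errors the observed covariances equal the true-score covariances, so only the own-variance terms attenuate.
True-score variance = [0.8²·9.9²·0.73 + 18.7²·0.82 + 2²·23.2²·0.91] + 1696.09 = 2291.73 + 1696.09 = 3987.82.
Reliability = 3987.82 / 4261.46 = 0.936.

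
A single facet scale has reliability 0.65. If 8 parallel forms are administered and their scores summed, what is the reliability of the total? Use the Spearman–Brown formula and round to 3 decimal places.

ρ_k = kρ / (1 + (k−1)ρ) = 8·0.65 / (1 + 7·0.65) = 5.200 / 5.550 = 0.937.

0.937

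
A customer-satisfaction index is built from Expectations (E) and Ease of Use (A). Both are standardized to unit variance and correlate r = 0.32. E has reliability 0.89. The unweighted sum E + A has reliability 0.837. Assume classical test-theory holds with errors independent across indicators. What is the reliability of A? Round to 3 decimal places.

Var(E+A) = 2 + 2·0.32 = 2.640.
True-score variance = ρ_E + ρ_A + 2·0.32, so 0.837 = (0.89 + ρ_A + 0.64) / 2.640.
ρ_A = 0.837·2.640 − 0.89 − 0.64 = 0.680.

0.680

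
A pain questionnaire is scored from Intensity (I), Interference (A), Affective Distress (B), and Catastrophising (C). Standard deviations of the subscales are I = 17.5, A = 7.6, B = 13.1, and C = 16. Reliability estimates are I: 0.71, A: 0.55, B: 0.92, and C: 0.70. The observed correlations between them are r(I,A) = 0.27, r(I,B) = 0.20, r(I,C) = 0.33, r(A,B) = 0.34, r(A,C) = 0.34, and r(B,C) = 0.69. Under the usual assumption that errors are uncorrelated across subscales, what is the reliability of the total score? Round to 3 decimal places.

0.870

Var(I+A+B+C) = 17.5² + 7.6² + 13.1² + 16² + 2·[17.5·7.6·0.27 + 17.5·13.1·0.20 + 17.5·16·0.33 + 7.6·13.1·0.34 + 7.6·16·0.34 + 13.1·16·0.69] = 791.62 + 787.957 = 1579.58.
Under uncorrelated errors the observed covariances equal the true-score covariances, so only the own-variance terms attenuate.
True-score variance = [17.5²·0.71 + 7.6²·0.55 + 13.1²·0.92 + 16²·0.70] + 787.957 = 586.287 + 787.957 = 1374.24.
Reliability = 1374.24 / 1579.58 = 0.870.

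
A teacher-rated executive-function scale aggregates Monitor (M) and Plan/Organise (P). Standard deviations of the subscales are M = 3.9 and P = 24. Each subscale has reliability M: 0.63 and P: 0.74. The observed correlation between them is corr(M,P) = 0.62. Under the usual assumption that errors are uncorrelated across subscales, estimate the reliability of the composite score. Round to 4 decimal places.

Var(M+P) = 3.9² + 24² + 2·[3.9·24·0.62] = 591.21 + 116.064 = 707.274.
Because errors are independent across components, Cov(Tᵢ,Tⱼ) = Cov(Xᵢ,Xⱼ); the off-diagonal part of the true-score variance is the same as above.
True-score variance = [3.9²·0.63 + 24²·0.74] + 116.064 = 435.822 + 116.064 = 551.886.
Reliability = 551.886 / 707.274 = 0.7803.

0.7803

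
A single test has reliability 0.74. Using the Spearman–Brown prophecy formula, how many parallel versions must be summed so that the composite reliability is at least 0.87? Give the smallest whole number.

3

k ≥ ρ*(1−ρ₁)/(ρ₁(1−ρ*)) = 0.87·0.26 / (0.74·0.13) = 2.351.
Smallest integer k = 3.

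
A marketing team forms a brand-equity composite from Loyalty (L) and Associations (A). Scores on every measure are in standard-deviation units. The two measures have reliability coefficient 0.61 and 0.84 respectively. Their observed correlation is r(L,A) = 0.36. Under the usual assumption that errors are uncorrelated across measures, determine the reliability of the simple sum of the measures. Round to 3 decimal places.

0.798

Var(L+A) = 2 + 2·[0.36] = 2 + 0.72 = 2.72.
Under uncorrelated errors the observed covariances equal the true-score covariances, so only the own-variance terms attenuate.
True-score variance = [0.61 + 0.84] + 0.72 = 1.45 + 0.72 = 2.17.
Reliability = 2.17 / 2.72 = 0.798.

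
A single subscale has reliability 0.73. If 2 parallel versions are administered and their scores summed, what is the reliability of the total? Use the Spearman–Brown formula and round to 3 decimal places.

0.844

ρ_k = kρ / (1 + (k−1)ρ) = 2·0.73 / (1 + 1·0.73) = 1.460 / 1.730 = 0.844.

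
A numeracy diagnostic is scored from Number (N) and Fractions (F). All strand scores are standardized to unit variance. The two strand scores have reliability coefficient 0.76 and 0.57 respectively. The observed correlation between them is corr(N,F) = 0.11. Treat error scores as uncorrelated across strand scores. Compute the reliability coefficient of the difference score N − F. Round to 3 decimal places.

0.624

Var(N−F) = 1 + 1 − 2·0.11 = 2 − 0.22 = 1.78.
Under uncorrelated errors the observed covariances equal the true-score covariances, so only the own-variance terms attenuate.
True-score variance = [0.76 + 0.57] − 0.22 = 1.33 − 0.22 = 1.11.
Reliability = 1.11 / 1.78 = 0.624.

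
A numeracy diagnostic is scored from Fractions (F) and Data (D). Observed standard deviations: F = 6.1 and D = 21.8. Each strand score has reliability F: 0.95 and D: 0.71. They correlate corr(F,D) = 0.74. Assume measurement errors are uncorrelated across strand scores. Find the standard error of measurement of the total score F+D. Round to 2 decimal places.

Var(total) = 512.45 + 196.81 = 709.26.
True-score variance = 372.77 + 196.81 = 569.58, so reliability = 0.8031.
Error variance = 709.26 − 569.58 = 139.68; SEM = √139.68 = 11.82.

11.82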